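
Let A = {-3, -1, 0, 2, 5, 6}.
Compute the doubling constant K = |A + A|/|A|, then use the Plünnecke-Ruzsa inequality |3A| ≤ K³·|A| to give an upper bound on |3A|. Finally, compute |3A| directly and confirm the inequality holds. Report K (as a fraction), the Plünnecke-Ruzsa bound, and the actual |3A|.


|A| = 6.
Step 1: Compute A + A by enumerating all 36 pairs.
A + A = {-6, -4, -3, -2, -1, 0, 1, 2, 3, 4, 5, 6, 7, 8, 10, 11, 12}, so |A + A| = 17.
Step 2: Doubling constant K = |A + A|/|A| = 17/6 = 17/6 ≈ 2.8333.
Step 3: Plünnecke-Ruzsa gives |3A| ≤ K³·|A| = (2.8333)³ · 6 ≈ 136.4722.
Step 4: Compute 3A = A + A + A directly by enumerating all triples (a,b,c) ∈ A³; |3A| = 27.
Step 5: Check 27 ≤ 136.4722? Yes ✓.

K = 17/6, Plünnecke-Ruzsa bound K³|A| ≈ 136.4722, |3A| = 27, inequality holds.


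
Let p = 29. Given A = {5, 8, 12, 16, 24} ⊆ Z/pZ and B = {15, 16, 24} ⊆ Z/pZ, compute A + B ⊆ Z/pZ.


Work in Z/29Z: reduce every sum a + b modulo 29.
Enumerate all 15 pairs:
a = 5: 5+15=20, 5+16=21, 5+24=0
a = 8: 8+15=23, 8+16=24, 8+24=3
a = 12: 12+15=27, 12+16=28, 12+24=7
a = 16: 16+15=2, 16+16=3, 16+24=11
a = 24: 24+15=10, 24+16=11, 24+24=19
Distinct residues collected: {0, 2, 3, 7, 10, 11, 19, 20, 21, 23, 24, 27, 28}
|A + B| = 13 (out of 29 total residues).

A + B = {0, 2, 3, 7, 10, 11, 19, 20, 21, 23, 24, 27, 28}


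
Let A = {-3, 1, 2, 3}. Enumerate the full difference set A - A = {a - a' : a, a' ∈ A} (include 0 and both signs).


A - A = {a - a' : a, a' ∈ A}.
Compute a - a' for each ordered pair (a, a'):
a = -3: -3--3=0, -3-1=-4, -3-2=-5, -3-3=-6
a = 1: 1--3=4, 1-1=0, 1-2=-1, 1-3=-2
a = 2: 2--3=5, 2-1=1, 2-2=0, 2-3=-1
a = 3: 3--3=6, 3-1=2, 3-2=1, 3-3=0
Collecting distinct values (and noting 0 appears from a-a):
A - A = {-6, -5, -4, -2, -1, 0, 1, 2, 4, 5, 6}
|A - A| = 11

A - A = {-6, -5, -4, -2, -1, 0, 1, 2, 4, 5, 6}


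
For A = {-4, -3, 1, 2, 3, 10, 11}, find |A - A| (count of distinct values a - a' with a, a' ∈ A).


A - A = {a - a' : a, a' ∈ A}; |A| = 7.
Bounds: 2|A|-1 ≤ |A - A| ≤ |A|² - |A| + 1, i.e. 13 ≤ |A - A| ≤ 43.
Note: 0 ∈ A - A always (from a - a). The set is symmetric: if d ∈ A - A then -d ∈ A - A.
Enumerate nonzero differences d = a - a' with a > a' (then include -d):
Positive differences: {1, 2, 4, 5, 6, 7, 8, 9, 10, 13, 14, 15}
Full difference set: {0} ∪ (positive diffs) ∪ (negative diffs).
|A - A| = 1 + 2·12 = 25 (matches direct enumeration: 25).

|A - A| = 25


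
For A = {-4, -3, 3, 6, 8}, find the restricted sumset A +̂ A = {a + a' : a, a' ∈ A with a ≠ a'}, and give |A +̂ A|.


Restricted sumset: A +̂ A = {a + a' : a ∈ A, a' ∈ A, a ≠ a'}.
Equivalently, take A + A and drop any sum 2a that is achievable ONLY as a + a for a ∈ A (i.e. sums representable only with equal summands).
Enumerate pairs (a, a') with a < a' (symmetric, so each unordered pair gives one sum; this covers all a ≠ a'):
  -4 + -3 = -7
  -4 + 3 = -1
  -4 + 6 = 2
  -4 + 8 = 4
  -3 + 3 = 0
  -3 + 6 = 3
  -3 + 8 = 5
  3 + 6 = 9
  3 + 8 = 11
  6 + 8 = 14
Collected distinct sums: {-7, -1, 0, 2, 3, 4, 5, 9, 11, 14}
|A +̂ A| = 10
(Reference bound: |A +̂ A| ≥ 2|A| - 3 for |A| ≥ 2, with |A| = 5 giving ≥ 7.)

|A +̂ A| = 10


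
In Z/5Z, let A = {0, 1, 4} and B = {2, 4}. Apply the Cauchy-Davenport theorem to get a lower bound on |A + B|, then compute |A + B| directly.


Cauchy-Davenport: |A + B| ≥ min(p, |A| + |B| - 1) for A, B nonempty in Z/pZ.
|A| = 3, |B| = 2, p = 5.
CD lower bound = min(5, 3 + 2 - 1) = min(5, 4) = 4.
Compute A + B mod 5 directly:
a = 0: 0+2=2, 0+4=4
a = 1: 1+2=3, 1+4=0
a = 4: 4+2=1, 4+4=3
A + B = {0, 1, 2, 3, 4}, so |A + B| = 5.
Verify: 5 ≥ 4? Yes ✓.

CD lower bound = 4, actual |A + B| = 5.


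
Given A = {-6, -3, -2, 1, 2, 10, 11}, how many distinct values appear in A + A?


A + A = {a + a' : a, a' ∈ A}; |A| = 7.
General bounds: 2|A| - 1 ≤ |A + A| ≤ |A|(|A|+1)/2, i.e. 13 ≤ |A + A| ≤ 28.
Lower bound 2|A|-1 is attained iff A is an arithmetic progression.
Enumerate sums a + a' for a ≤ a' (symmetric, so this suffices):
a = -6: -6+-6=-12, -6+-3=-9, -6+-2=-8, -6+1=-5, -6+2=-4, -6+10=4, -6+11=5
a = -3: -3+-3=-6, -3+-2=-5, -3+1=-2, -3+2=-1, -3+10=7, -3+11=8
a = -2: -2+-2=-4, -2+1=-1, -2+2=0, -2+10=8, -2+11=9
a = 1: 1+1=2, 1+2=3, 1+10=11, 1+11=12
a = 2: 2+2=4, 2+10=12, 2+11=13
a = 10: 10+10=20, 10+11=21
a = 11: 11+11=22
Distinct sums: {-12, -9, -8, -6, -5, -4, -2, -1, 0, 2, 3, 4, 5, 7, 8, 9, 11, 12, 13, 20, 21, 22}
|A + A| = 22

|A + A| = 22


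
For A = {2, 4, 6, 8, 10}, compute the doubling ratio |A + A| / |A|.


|A| = 5.
Compute A + A by enumerating all 25 pairs.
A + A = {4, 6, 8, 10, 12, 14, 16, 18, 20}, so |A + A| = 9.
K = |A + A| / |A| = 9/5 (already in lowest terms) ≈ 1.8000.
Reference: AP of size 5 gives K = 9/5 ≈ 1.8000; a fully generic set of size 5 gives K ≈ 3.0000.

|A| = 5, |A + A| = 9, K = 9/5.


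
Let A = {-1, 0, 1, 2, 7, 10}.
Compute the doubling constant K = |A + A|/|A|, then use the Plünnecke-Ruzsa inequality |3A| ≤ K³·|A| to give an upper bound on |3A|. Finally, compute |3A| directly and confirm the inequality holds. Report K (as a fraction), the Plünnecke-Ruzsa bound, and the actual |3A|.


|A| = 6.
Step 1: Compute A + A by enumerating all 36 pairs.
A + A = {-2, -1, 0, 1, 2, 3, 4, 6, 7, 8, 9, 10, 11, 12, 14, 17, 20}, so |A + A| = 17.
Step 2: Doubling constant K = |A + A|/|A| = 17/6 = 17/6 ≈ 2.8333.
Step 3: Plünnecke-Ruzsa gives |3A| ≤ K³·|A| = (2.8333)³ · 6 ≈ 136.4722.
Step 4: Compute 3A = A + A + A directly by enumerating all triples (a,b,c) ∈ A³; |3A| = 29.
Step 5: Check 29 ≤ 136.4722? Yes ✓.

K = 17/6, Plünnecke-Ruzsa bound K³|A| ≈ 136.4722, |3A| = 29, inequality holds.


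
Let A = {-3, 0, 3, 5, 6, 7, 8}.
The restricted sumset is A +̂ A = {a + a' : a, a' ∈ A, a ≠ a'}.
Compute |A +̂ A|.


Restricted sumset: A +̂ A = {a + a' : a ∈ A, a' ∈ A, a ≠ a'}.
Equivalently, take A + A and drop any sum 2a that is achievable ONLY as a + a for a ∈ A (i.e. sums representable only with equal summands).
Enumerate pairs (a, a') with a < a' (symmetric, so each unordered pair gives one sum; this covers all a ≠ a'):
  -3 + 0 = -3
  -3 + 3 = 0
  -3 + 5 = 2
  -3 + 6 = 3
  -3 + 7 = 4
  -3 + 8 = 5
  0 + 3 = 3
  0 + 5 = 5
  0 + 6 = 6
  0 + 7 = 7
  0 + 8 = 8
  3 + 5 = 8
  3 + 6 = 9
  3 + 7 = 10
  3 + 8 = 11
  5 + 6 = 11
  5 + 7 = 12
  5 + 8 = 13
  6 + 7 = 13
  6 + 8 = 14
  7 + 8 = 15
Collected distinct sums: {-3, 0, 2, 3, 4, 5, 6, 7, 8, 9, 10, 11, 12, 13, 14, 15}
|A +̂ A| = 16
(Reference bound: |A +̂ A| ≥ 2|A| - 3 for |A| ≥ 2, with |A| = 7 giving ≥ 11.)

|A +̂ A| = 16


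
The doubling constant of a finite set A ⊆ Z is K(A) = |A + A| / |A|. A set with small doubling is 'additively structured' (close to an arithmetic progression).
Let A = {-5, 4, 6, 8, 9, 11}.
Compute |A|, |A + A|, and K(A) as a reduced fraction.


|A| = 6.
Compute A + A by enumerating all 36 pairs.
A + A = {-10, -1, 1, 3, 4, 6, 8, 10, 12, 13, 14, 15, 16, 17, 18, 19, 20, 22}, so |A + A| = 18.
K = |A + A| / |A| = 18/6 = 3/1 ≈ 3.0000.
Reference: AP of size 6 gives K = 11/6 ≈ 1.8333; a fully generic set of size 6 gives K ≈ 3.5000.

|A| = 6, |A + A| = 18, K = 18/6 = 3/1.


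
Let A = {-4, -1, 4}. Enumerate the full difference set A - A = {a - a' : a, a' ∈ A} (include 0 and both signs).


A - A = {a - a' : a, a' ∈ A}.
Compute a - a' for each ordered pair (a, a'):
a = -4: -4--4=0, -4--1=-3, -4-4=-8
a = -1: -1--4=3, -1--1=0, -1-4=-5
a = 4: 4--4=8, 4--1=5, 4-4=0
Collecting distinct values (and noting 0 appears from a-a):
A - A = {-8, -5, -3, 0, 3, 5, 8}
|A - A| = 7

A - A = {-8, -5, -3, 0, 3, 5, 8}


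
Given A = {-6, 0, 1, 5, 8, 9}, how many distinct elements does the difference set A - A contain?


A - A = {a - a' : a, a' ∈ A}; |A| = 6.
Bounds: 2|A|-1 ≤ |A - A| ≤ |A|² - |A| + 1, i.e. 11 ≤ |A - A| ≤ 31.
Note: 0 ∈ A - A always (from a - a). The set is symmetric: if d ∈ A - A then -d ∈ A - A.
Enumerate nonzero differences d = a - a' with a > a' (then include -d):
Positive differences: {1, 3, 4, 5, 6, 7, 8, 9, 11, 14, 15}
Full difference set: {0} ∪ (positive diffs) ∪ (negative diffs).
|A - A| = 1 + 2·11 = 23 (matches direct enumeration: 23).

|A - A| = 23


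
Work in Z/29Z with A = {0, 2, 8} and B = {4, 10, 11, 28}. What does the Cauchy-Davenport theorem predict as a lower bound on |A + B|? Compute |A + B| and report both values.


Cauchy-Davenport: |A + B| ≥ min(p, |A| + |B| - 1) for A, B nonempty in Z/pZ.
|A| = 3, |B| = 4, p = 29.
CD lower bound = min(29, 3 + 4 - 1) = min(29, 6) = 6.
Compute A + B mod 29 directly:
a = 0: 0+4=4, 0+10=10, 0+11=11, 0+28=28
a = 2: 2+4=6, 2+10=12, 2+11=13, 2+28=1
a = 8: 8+4=12, 8+10=18, 8+11=19, 8+28=7
A + B = {1, 4, 6, 7, 10, 11, 12, 13, 18, 19, 28}, so |A + B| = 11.
Verify: 11 ≥ 6? Yes ✓.

CD lower bound = 6, actual |A + B| = 11.


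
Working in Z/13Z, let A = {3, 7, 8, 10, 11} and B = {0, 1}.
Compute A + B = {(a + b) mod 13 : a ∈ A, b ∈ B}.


Work in Z/13Z: reduce every sum a + b modulo 13.
Enumerate all 10 pairs:
a = 3: 3+0=3, 3+1=4
a = 7: 7+0=7, 7+1=8
a = 8: 8+0=8, 8+1=9
a = 10: 10+0=10, 10+1=11
a = 11: 11+0=11, 11+1=12
Distinct residues collected: {3, 4, 7, 8, 9, 10, 11, 12}
|A + B| = 8 (out of 13 total residues).

A + B = {3, 4, 7, 8, 9, 10, 11, 12}


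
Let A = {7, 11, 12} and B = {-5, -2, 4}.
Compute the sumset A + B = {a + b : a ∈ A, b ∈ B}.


A + B = {a + b : a ∈ A, b ∈ B}.
Enumerate all |A|·|B| = 3·3 = 9 pairs (a, b) and collect distinct sums.
a = 7: 7+-5=2, 7+-2=5, 7+4=11
a = 11: 11+-5=6, 11+-2=9, 11+4=15
a = 12: 12+-5=7, 12+-2=10, 12+4=16
Collecting distinct sums: A + B = {2, 5, 6, 7, 9, 10, 11, 15, 16}
|A + B| = 9

A + B = {2, 5, 6, 7, 9, 10, 11, 15, 16}


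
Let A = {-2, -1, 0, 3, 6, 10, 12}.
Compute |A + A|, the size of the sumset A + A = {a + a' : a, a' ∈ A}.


A + A = {a + a' : a, a' ∈ A}; |A| = 7.
General bounds: 2|A| - 1 ≤ |A + A| ≤ |A|(|A|+1)/2, i.e. 13 ≤ |A + A| ≤ 28.
Lower bound 2|A|-1 is attained iff A is an arithmetic progression.
Enumerate sums a + a' for a ≤ a' (symmetric, so this suffices):
a = -2: -2+-2=-4, -2+-1=-3, -2+0=-2, -2+3=1, -2+6=4, -2+10=8, -2+12=10
a = -1: -1+-1=-2, -1+0=-1, -1+3=2, -1+6=5, -1+10=9, -1+12=11
a = 0: 0+0=0, 0+3=3, 0+6=6, 0+10=10, 0+12=12
a = 3: 3+3=6, 3+6=9, 3+10=13, 3+12=15
a = 6: 6+6=12, 6+10=16, 6+12=18
a = 10: 10+10=20, 10+12=22
a = 12: 12+12=24
Distinct sums: {-4, -3, -2, -1, 0, 1, 2, 3, 4, 5, 6, 8, 9, 10, 11, 12, 13, 15, 16, 18, 20, 22, 24}
|A + A| = 23

|A + A| = 23


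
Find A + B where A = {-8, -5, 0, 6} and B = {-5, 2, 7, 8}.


A + B = {a + b : a ∈ A, b ∈ B}.
Enumerate all |A|·|B| = 4·4 = 16 pairs (a, b) and collect distinct sums.
a = -8: -8+-5=-13, -8+2=-6, -8+7=-1, -8+8=0
a = -5: -5+-5=-10, -5+2=-3, -5+7=2, -5+8=3
a = 0: 0+-5=-5, 0+2=2, 0+7=7, 0+8=8
a = 6: 6+-5=1, 6+2=8, 6+7=13, 6+8=14
Collecting distinct sums: A + B = {-13, -10, -6, -5, -3, -1, 0, 1, 2, 3, 7, 8, 13, 14}
|A + B| = 14

A + B = {-13, -10, -6, -5, -3, -1, 0, 1, 2, 3, 7, 8, 13, 14}


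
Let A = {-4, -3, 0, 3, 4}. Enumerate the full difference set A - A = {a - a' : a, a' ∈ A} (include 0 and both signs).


A - A = {a - a' : a, a' ∈ A}.
Compute a - a' for each ordered pair (a, a'):
a = -4: -4--4=0, -4--3=-1, -4-0=-4, -4-3=-7, -4-4=-8
a = -3: -3--4=1, -3--3=0, -3-0=-3, -3-3=-6, -3-4=-7
a = 0: 0--4=4, 0--3=3, 0-0=0, 0-3=-3, 0-4=-4
a = 3: 3--4=7, 3--3=6, 3-0=3, 3-3=0, 3-4=-1
a = 4: 4--4=8, 4--3=7, 4-0=4, 4-3=1, 4-4=0
Collecting distinct values (and noting 0 appears from a-a):
A - A = {-8, -7, -6, -4, -3, -1, 0, 1, 3, 4, 6, 7, 8}
|A - A| = 13

A - A = {-8, -7, -6, -4, -3, -1, 0, 1, 3, 4, 6, 7, 8}


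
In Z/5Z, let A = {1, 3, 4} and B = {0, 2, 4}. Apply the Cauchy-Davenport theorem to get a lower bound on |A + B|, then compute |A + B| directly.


Cauchy-Davenport: |A + B| ≥ min(p, |A| + |B| - 1) for A, B nonempty in Z/pZ.
|A| = 3, |B| = 3, p = 5.
CD lower bound = min(5, 3 + 3 - 1) = min(5, 5) = 5.
Compute A + B mod 5 directly:
a = 1: 1+0=1, 1+2=3, 1+4=0
a = 3: 3+0=3, 3+2=0, 3+4=2
a = 4: 4+0=4, 4+2=1, 4+4=3
A + B = {0, 1, 2, 3, 4}, so |A + B| = 5.
Verify: 5 ≥ 5? Yes ✓.

CD lower bound = 5, actual |A + B| = 5.


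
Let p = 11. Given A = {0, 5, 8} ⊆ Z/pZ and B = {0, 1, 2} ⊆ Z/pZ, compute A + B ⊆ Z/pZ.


Work in Z/11Z: reduce every sum a + b modulo 11.
Enumerate all 9 pairs:
a = 0: 0+0=0, 0+1=1, 0+2=2
a = 5: 5+0=5, 5+1=6, 5+2=7
a = 8: 8+0=8, 8+1=9, 8+2=10
Distinct residues collected: {0, 1, 2, 5, 6, 7, 8, 9, 10}
|A + B| = 9 (out of 11 total residues).

A + B = {0, 1, 2, 5, 6, 7, 8, 9, 10}


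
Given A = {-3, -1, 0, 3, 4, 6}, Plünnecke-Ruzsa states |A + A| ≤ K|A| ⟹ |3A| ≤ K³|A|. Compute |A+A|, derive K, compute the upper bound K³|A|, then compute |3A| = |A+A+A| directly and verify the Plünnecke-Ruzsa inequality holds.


|A| = 6.
Step 1: Compute A + A by enumerating all 36 pairs.
A + A = {-6, -4, -3, -2, -1, 0, 1, 2, 3, 4, 5, 6, 7, 8, 9, 10, 12}, so |A + A| = 17.
Step 2: Doubling constant K = |A + A|/|A| = 17/6 = 17/6 ≈ 2.8333.
Step 3: Plünnecke-Ruzsa gives |3A| ≤ K³·|A| = (2.8333)³ · 6 ≈ 136.4722.
Step 4: Compute 3A = A + A + A directly by enumerating all triples (a,b,c) ∈ A³; |3A| = 26.
Step 5: Check 26 ≤ 136.4722? Yes ✓.

K = 17/6, Plünnecke-Ruzsa bound K³|A| ≈ 136.4722, |3A| = 26, inequality holds.


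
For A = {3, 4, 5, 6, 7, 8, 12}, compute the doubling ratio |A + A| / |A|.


|A| = 7.
Compute A + A by enumerating all 49 pairs.
A + A = {6, 7, 8, 9, 10, 11, 12, 13, 14, 15, 16, 17, 18, 19, 20, 24}, so |A + A| = 16.
K = |A + A| / |A| = 16/7 (already in lowest terms) ≈ 2.2857.
Reference: AP of size 7 gives K = 13/7 ≈ 1.8571; a fully generic set of size 7 gives K ≈ 4.0000.

|A| = 7, |A + A| = 16, K = 16/7.


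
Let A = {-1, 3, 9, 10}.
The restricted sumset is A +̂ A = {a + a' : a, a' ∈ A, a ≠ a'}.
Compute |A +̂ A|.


Restricted sumset: A +̂ A = {a + a' : a ∈ A, a' ∈ A, a ≠ a'}.
Equivalently, take A + A and drop any sum 2a that is achievable ONLY as a + a for a ∈ A (i.e. sums representable only with equal summands).
Enumerate pairs (a, a') with a < a' (symmetric, so each unordered pair gives one sum; this covers all a ≠ a'):
  -1 + 3 = 2
  -1 + 9 = 8
  -1 + 10 = 9
  3 + 9 = 12
  3 + 10 = 13
  9 + 10 = 19
Collected distinct sums: {2, 8, 9, 12, 13, 19}
|A +̂ A| = 6
(Reference bound: |A +̂ A| ≥ 2|A| - 3 for |A| ≥ 2, with |A| = 4 giving ≥ 5.)

|A +̂ A| = 6


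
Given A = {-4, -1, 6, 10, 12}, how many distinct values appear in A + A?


A + A = {a + a' : a, a' ∈ A}; |A| = 5.
General bounds: 2|A| - 1 ≤ |A + A| ≤ |A|(|A|+1)/2, i.e. 9 ≤ |A + A| ≤ 15.
Lower bound 2|A|-1 is attained iff A is an arithmetic progression.
Enumerate sums a + a' for a ≤ a' (symmetric, so this suffices):
a = -4: -4+-4=-8, -4+-1=-5, -4+6=2, -4+10=6, -4+12=8
a = -1: -1+-1=-2, -1+6=5, -1+10=9, -1+12=11
a = 6: 6+6=12, 6+10=16, 6+12=18
a = 10: 10+10=20, 10+12=22
a = 12: 12+12=24
Distinct sums: {-8, -5, -2, 2, 5, 6, 8, 9, 11, 12, 16, 18, 20, 22, 24}
|A + A| = 15

|A + A| = 15


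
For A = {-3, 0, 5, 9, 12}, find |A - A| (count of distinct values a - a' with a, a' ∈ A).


A - A = {a - a' : a, a' ∈ A}; |A| = 5.
Bounds: 2|A|-1 ≤ |A - A| ≤ |A|² - |A| + 1, i.e. 9 ≤ |A - A| ≤ 21.
Note: 0 ∈ A - A always (from a - a). The set is symmetric: if d ∈ A - A then -d ∈ A - A.
Enumerate nonzero differences d = a - a' with a > a' (then include -d):
Positive differences: {3, 4, 5, 7, 8, 9, 12, 15}
Full difference set: {0} ∪ (positive diffs) ∪ (negative diffs).
|A - A| = 1 + 2·8 = 17 (matches direct enumeration: 17).

|A - A| = 17


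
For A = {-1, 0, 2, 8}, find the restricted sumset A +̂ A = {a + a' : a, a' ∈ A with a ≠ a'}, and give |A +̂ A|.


Restricted sumset: A +̂ A = {a + a' : a ∈ A, a' ∈ A, a ≠ a'}.
Equivalently, take A + A and drop any sum 2a that is achievable ONLY as a + a for a ∈ A (i.e. sums representable only with equal summands).
Enumerate pairs (a, a') with a < a' (symmetric, so each unordered pair gives one sum; this covers all a ≠ a'):
  -1 + 0 = -1
  -1 + 2 = 1
  -1 + 8 = 7
  0 + 2 = 2
  0 + 8 = 8
  2 + 8 = 10
Collected distinct sums: {-1, 1, 2, 7, 8, 10}
|A +̂ A| = 6
(Reference bound: |A +̂ A| ≥ 2|A| - 3 for |A| ≥ 2, with |A| = 4 giving ≥ 5.)

|A +̂ A| = 6


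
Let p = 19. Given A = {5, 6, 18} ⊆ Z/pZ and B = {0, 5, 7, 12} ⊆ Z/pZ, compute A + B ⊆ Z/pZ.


Work in Z/19Z: reduce every sum a + b modulo 19.
Enumerate all 12 pairs:
a = 5: 5+0=5, 5+5=10, 5+7=12, 5+12=17
a = 6: 6+0=6, 6+5=11, 6+7=13, 6+12=18
a = 18: 18+0=18, 18+5=4, 18+7=6, 18+12=11
Distinct residues collected: {4, 5, 6, 10, 11, 12, 13, 17, 18}
|A + B| = 9 (out of 19 total residues).

A + B = {4, 5, 6, 10, 11, 12, 13, 17, 18}


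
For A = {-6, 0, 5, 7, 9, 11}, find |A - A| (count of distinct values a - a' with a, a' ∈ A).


A - A = {a - a' : a, a' ∈ A}; |A| = 6.
Bounds: 2|A|-1 ≤ |A - A| ≤ |A|² - |A| + 1, i.e. 11 ≤ |A - A| ≤ 31.
Note: 0 ∈ A - A always (from a - a). The set is symmetric: if d ∈ A - A then -d ∈ A - A.
Enumerate nonzero differences d = a - a' with a > a' (then include -d):
Positive differences: {2, 4, 5, 6, 7, 9, 11, 13, 15, 17}
Full difference set: {0} ∪ (positive diffs) ∪ (negative diffs).
|A - A| = 1 + 2·10 = 21 (matches direct enumeration: 21).

|A - A| = 21


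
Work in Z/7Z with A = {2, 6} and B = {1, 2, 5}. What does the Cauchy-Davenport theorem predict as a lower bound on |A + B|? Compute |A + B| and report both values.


Cauchy-Davenport: |A + B| ≥ min(p, |A| + |B| - 1) for A, B nonempty in Z/pZ.
|A| = 2, |B| = 3, p = 7.
CD lower bound = min(7, 2 + 3 - 1) = min(7, 4) = 4.
Compute A + B mod 7 directly:
a = 2: 2+1=3, 2+2=4, 2+5=0
a = 6: 6+1=0, 6+2=1, 6+5=4
A + B = {0, 1, 3, 4}, so |A + B| = 4.
Verify: 4 ≥ 4? Yes ✓.

CD lower bound = 4, actual |A + B| = 4.


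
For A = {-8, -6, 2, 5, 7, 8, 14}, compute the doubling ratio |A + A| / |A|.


|A| = 7.
Compute A + A by enumerating all 49 pairs.
A + A = {-16, -14, -12, -6, -4, -3, -1, 0, 1, 2, 4, 6, 7, 8, 9, 10, 12, 13, 14, 15, 16, 19, 21, 22, 28}, so |A + A| = 25.
K = |A + A| / |A| = 25/7 (already in lowest terms) ≈ 3.5714.
Reference: AP of size 7 gives K = 13/7 ≈ 1.8571; a fully generic set of size 7 gives K ≈ 4.0000.

|A| = 7, |A + A| = 25, K = 25/7.


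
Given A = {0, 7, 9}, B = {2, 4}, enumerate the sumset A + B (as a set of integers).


A + B = {a + b : a ∈ A, b ∈ B}.
Enumerate all |A|·|B| = 3·2 = 6 pairs (a, b) and collect distinct sums.
a = 0: 0+2=2, 0+4=4
a = 7: 7+2=9, 7+4=11
a = 9: 9+2=11, 9+4=13
Collecting distinct sums: A + B = {2, 4, 9, 11, 13}
|A + B| = 5

A + B = {2, 4, 9, 11, 13}


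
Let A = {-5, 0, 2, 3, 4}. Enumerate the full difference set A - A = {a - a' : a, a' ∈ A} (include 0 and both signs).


A - A = {a - a' : a, a' ∈ A}.
Compute a - a' for each ordered pair (a, a'):
a = -5: -5--5=0, -5-0=-5, -5-2=-7, -5-3=-8, -5-4=-9
a = 0: 0--5=5, 0-0=0, 0-2=-2, 0-3=-3, 0-4=-4
a = 2: 2--5=7, 2-0=2, 2-2=0, 2-3=-1, 2-4=-2
a = 3: 3--5=8, 3-0=3, 3-2=1, 3-3=0, 3-4=-1
a = 4: 4--5=9, 4-0=4, 4-2=2, 4-3=1, 4-4=0
Collecting distinct values (and noting 0 appears from a-a):
A - A = {-9, -8, -7, -5, -4, -3, -2, -1, 0, 1, 2, 3, 4, 5, 7, 8, 9}
|A - A| = 17

A - A = {-9, -8, -7, -5, -4, -3, -2, -1, 0, 1, 2, 3, 4, 5, 7, 8, 9}


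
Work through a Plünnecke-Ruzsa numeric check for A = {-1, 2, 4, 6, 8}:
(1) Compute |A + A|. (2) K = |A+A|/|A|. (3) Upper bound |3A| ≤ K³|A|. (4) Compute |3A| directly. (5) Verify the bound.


|A| = 5.
Step 1: Compute A + A by enumerating all 25 pairs.
A + A = {-2, 1, 3, 4, 5, 6, 7, 8, 10, 12, 14, 16}, so |A + A| = 12.
Step 2: Doubling constant K = |A + A|/|A| = 12/5 = 12/5 ≈ 2.4000.
Step 3: Plünnecke-Ruzsa gives |3A| ≤ K³·|A| = (2.4000)³ · 5 ≈ 69.1200.
Step 4: Compute 3A = A + A + A directly by enumerating all triples (a,b,c) ∈ A³; |3A| = 21.
Step 5: Check 21 ≤ 69.1200? Yes ✓.

K = 12/5, Plünnecke-Ruzsa bound K³|A| ≈ 69.1200, |3A| = 21, inequality holds.


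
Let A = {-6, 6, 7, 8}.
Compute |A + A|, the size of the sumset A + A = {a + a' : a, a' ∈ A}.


A + A = {a + a' : a, a' ∈ A}; |A| = 4.
General bounds: 2|A| - 1 ≤ |A + A| ≤ |A|(|A|+1)/2, i.e. 7 ≤ |A + A| ≤ 10.
Lower bound 2|A|-1 is attained iff A is an arithmetic progression.
Enumerate sums a + a' for a ≤ a' (symmetric, so this suffices):
a = -6: -6+-6=-12, -6+6=0, -6+7=1, -6+8=2
a = 6: 6+6=12, 6+7=13, 6+8=14
a = 7: 7+7=14, 7+8=15
a = 8: 8+8=16
Distinct sums: {-12, 0, 1, 2, 12, 13, 14, 15, 16}
|A + A| = 9

|A + A| = 9


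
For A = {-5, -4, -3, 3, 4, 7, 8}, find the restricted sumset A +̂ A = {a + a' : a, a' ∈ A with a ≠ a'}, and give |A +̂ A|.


Restricted sumset: A +̂ A = {a + a' : a ∈ A, a' ∈ A, a ≠ a'}.
Equivalently, take A + A and drop any sum 2a that is achievable ONLY as a + a for a ∈ A (i.e. sums representable only with equal summands).
Enumerate pairs (a, a') with a < a' (symmetric, so each unordered pair gives one sum; this covers all a ≠ a'):
  -5 + -4 = -9
  -5 + -3 = -8
  -5 + 3 = -2
  -5 + 4 = -1
  -5 + 7 = 2
  -5 + 8 = 3
  -4 + -3 = -7
  -4 + 3 = -1
  -4 + 4 = 0
  -4 + 7 = 3
  -4 + 8 = 4
  -3 + 3 = 0
  -3 + 4 = 1
  -3 + 7 = 4
  -3 + 8 = 5
  3 + 4 = 7
  3 + 7 = 10
  3 + 8 = 11
  4 + 7 = 11
  4 + 8 = 12
  7 + 8 = 15
Collected distinct sums: {-9, -8, -7, -2, -1, 0, 1, 2, 3, 4, 5, 7, 10, 11, 12, 15}
|A +̂ A| = 16
(Reference bound: |A +̂ A| ≥ 2|A| - 3 for |A| ≥ 2, with |A| = 7 giving ≥ 11.)

|A +̂ A| = 16


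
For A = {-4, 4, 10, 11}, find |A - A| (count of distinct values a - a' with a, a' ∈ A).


A - A = {a - a' : a, a' ∈ A}; |A| = 4.
Bounds: 2|A|-1 ≤ |A - A| ≤ |A|² - |A| + 1, i.e. 7 ≤ |A - A| ≤ 13.
Note: 0 ∈ A - A always (from a - a). The set is symmetric: if d ∈ A - A then -d ∈ A - A.
Enumerate nonzero differences d = a - a' with a > a' (then include -d):
Positive differences: {1, 6, 7, 8, 14, 15}
Full difference set: {0} ∪ (positive diffs) ∪ (negative diffs).
|A - A| = 1 + 2·6 = 13 (matches direct enumeration: 13).

|A - A| = 13


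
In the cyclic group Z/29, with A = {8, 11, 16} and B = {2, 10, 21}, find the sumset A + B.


Work in Z/29Z: reduce every sum a + b modulo 29.
Enumerate all 9 pairs:
a = 8: 8+2=10, 8+10=18, 8+21=0
a = 11: 11+2=13, 11+10=21, 11+21=3
a = 16: 16+2=18, 16+10=26, 16+21=8
Distinct residues collected: {0, 3, 8, 10, 13, 18, 21, 26}
|A + B| = 8 (out of 29 total residues).

A + B = {0, 3, 8, 10, 13, 18, 21, 26}


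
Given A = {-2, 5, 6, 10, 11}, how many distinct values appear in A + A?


A + A = {a + a' : a, a' ∈ A}; |A| = 5.
General bounds: 2|A| - 1 ≤ |A + A| ≤ |A|(|A|+1)/2, i.e. 9 ≤ |A + A| ≤ 15.
Lower bound 2|A|-1 is attained iff A is an arithmetic progression.
Enumerate sums a + a' for a ≤ a' (symmetric, so this suffices):
a = -2: -2+-2=-4, -2+5=3, -2+6=4, -2+10=8, -2+11=9
a = 5: 5+5=10, 5+6=11, 5+10=15, 5+11=16
a = 6: 6+6=12, 6+10=16, 6+11=17
a = 10: 10+10=20, 10+11=21
a = 11: 11+11=22
Distinct sums: {-4, 3, 4, 8, 9, 10, 11, 12, 15, 16, 17, 20, 21, 22}
|A + A| = 14

|A + A| = 14


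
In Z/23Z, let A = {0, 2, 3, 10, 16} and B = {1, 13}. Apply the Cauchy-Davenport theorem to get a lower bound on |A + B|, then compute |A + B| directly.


Cauchy-Davenport: |A + B| ≥ min(p, |A| + |B| - 1) for A, B nonempty in Z/pZ.
|A| = 5, |B| = 2, p = 23.
CD lower bound = min(23, 5 + 2 - 1) = min(23, 6) = 6.
Compute A + B mod 23 directly:
a = 0: 0+1=1, 0+13=13
a = 2: 2+1=3, 2+13=15
a = 3: 3+1=4, 3+13=16
a = 10: 10+1=11, 10+13=0
a = 16: 16+1=17, 16+13=6
A + B = {0, 1, 3, 4, 6, 11, 13, 15, 16, 17}, so |A + B| = 10.
Verify: 10 ≥ 6? Yes ✓.

CD lower bound = 6, actual |A + B| = 10.


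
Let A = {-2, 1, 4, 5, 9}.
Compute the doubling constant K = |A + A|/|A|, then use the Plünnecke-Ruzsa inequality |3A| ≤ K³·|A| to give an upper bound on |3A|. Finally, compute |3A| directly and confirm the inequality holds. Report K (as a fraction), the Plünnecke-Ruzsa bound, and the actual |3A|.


|A| = 5.
Step 1: Compute A + A by enumerating all 25 pairs.
A + A = {-4, -1, 2, 3, 5, 6, 7, 8, 9, 10, 13, 14, 18}, so |A + A| = 13.
Step 2: Doubling constant K = |A + A|/|A| = 13/5 = 13/5 ≈ 2.6000.
Step 3: Plünnecke-Ruzsa gives |3A| ≤ K³·|A| = (2.6000)³ · 5 ≈ 87.8800.
Step 4: Compute 3A = A + A + A directly by enumerating all triples (a,b,c) ∈ A³; |3A| = 24.
Step 5: Check 24 ≤ 87.8800? Yes ✓.

K = 13/5, Plünnecke-Ruzsa bound K³|A| ≈ 87.8800, |3A| = 24, inequality holds.


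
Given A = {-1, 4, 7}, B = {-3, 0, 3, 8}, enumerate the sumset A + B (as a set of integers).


A + B = {a + b : a ∈ A, b ∈ B}.
Enumerate all |A|·|B| = 3·4 = 12 pairs (a, b) and collect distinct sums.
a = -1: -1+-3=-4, -1+0=-1, -1+3=2, -1+8=7
a = 4: 4+-3=1, 4+0=4, 4+3=7, 4+8=12
a = 7: 7+-3=4, 7+0=7, 7+3=10, 7+8=15
Collecting distinct sums: A + B = {-4, -1, 1, 2, 4, 7, 10, 12, 15}
|A + B| = 9

A + B = {-4, -1, 1, 2, 4, 7, 10, 12, 15}


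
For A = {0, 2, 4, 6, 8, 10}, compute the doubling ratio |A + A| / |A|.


|A| = 6.
Compute A + A by enumerating all 36 pairs.
A + A = {0, 2, 4, 6, 8, 10, 12, 14, 16, 18, 20}, so |A + A| = 11.
K = |A + A| / |A| = 11/6 (already in lowest terms) ≈ 1.8333.
Reference: AP of size 6 gives K = 11/6 ≈ 1.8333; a fully generic set of size 6 gives K ≈ 3.5000.

|A| = 6, |A + A| = 11, K = 11/6.


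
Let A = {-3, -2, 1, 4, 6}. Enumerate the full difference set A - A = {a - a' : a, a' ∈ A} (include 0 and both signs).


A - A = {a - a' : a, a' ∈ A}.
Compute a - a' for each ordered pair (a, a'):
a = -3: -3--3=0, -3--2=-1, -3-1=-4, -3-4=-7, -3-6=-9
a = -2: -2--3=1, -2--2=0, -2-1=-3, -2-4=-6, -2-6=-8
a = 1: 1--3=4, 1--2=3, 1-1=0, 1-4=-3, 1-6=-5
a = 4: 4--3=7, 4--2=6, 4-1=3, 4-4=0, 4-6=-2
a = 6: 6--3=9, 6--2=8, 6-1=5, 6-4=2, 6-6=0
Collecting distinct values (and noting 0 appears from a-a):
A - A = {-9, -8, -7, -6, -5, -4, -3, -2, -1, 0, 1, 2, 3, 4, 5, 6, 7, 8, 9}
|A - A| = 19

A - A = {-9, -8, -7, -6, -5, -4, -3, -2, -1, 0, 1, 2, 3, 4, 5, 6, 7, 8, 9}


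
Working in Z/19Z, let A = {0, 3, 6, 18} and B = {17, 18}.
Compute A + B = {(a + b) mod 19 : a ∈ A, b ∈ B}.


Work in Z/19Z: reduce every sum a + b modulo 19.
Enumerate all 8 pairs:
a = 0: 0+17=17, 0+18=18
a = 3: 3+17=1, 3+18=2
a = 6: 6+17=4, 6+18=5
a = 18: 18+17=16, 18+18=17
Distinct residues collected: {1, 2, 4, 5, 16, 17, 18}
|A + B| = 7 (out of 19 total residues).

A + B = {1, 2, 4, 5, 16, 17, 18}


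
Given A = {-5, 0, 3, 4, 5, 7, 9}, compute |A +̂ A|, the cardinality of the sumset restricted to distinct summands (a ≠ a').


Restricted sumset: A +̂ A = {a + a' : a ∈ A, a' ∈ A, a ≠ a'}.
Equivalently, take A + A and drop any sum 2a that is achievable ONLY as a + a for a ∈ A (i.e. sums representable only with equal summands).
Enumerate pairs (a, a') with a < a' (symmetric, so each unordered pair gives one sum; this covers all a ≠ a'):
  -5 + 0 = -5
  -5 + 3 = -2
  -5 + 4 = -1
  -5 + 5 = 0
  -5 + 7 = 2
  -5 + 9 = 4
  0 + 3 = 3
  0 + 4 = 4
  0 + 5 = 5
  0 + 7 = 7
  0 + 9 = 9
  3 + 4 = 7
  3 + 5 = 8
  3 + 7 = 10
  3 + 9 = 12
  4 + 5 = 9
  4 + 7 = 11
  4 + 9 = 13
  5 + 7 = 12
  5 + 9 = 14
  7 + 9 = 16
Collected distinct sums: {-5, -2, -1, 0, 2, 3, 4, 5, 7, 8, 9, 10, 11, 12, 13, 14, 16}
|A +̂ A| = 17
(Reference bound: |A +̂ A| ≥ 2|A| - 3 for |A| ≥ 2, with |A| = 7 giving ≥ 11.)

|A +̂ A| = 17


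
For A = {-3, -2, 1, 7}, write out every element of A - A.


A - A = {a - a' : a, a' ∈ A}.
Compute a - a' for each ordered pair (a, a'):
a = -3: -3--3=0, -3--2=-1, -3-1=-4, -3-7=-10
a = -2: -2--3=1, -2--2=0, -2-1=-3, -2-7=-9
a = 1: 1--3=4, 1--2=3, 1-1=0, 1-7=-6
a = 7: 7--3=10, 7--2=9, 7-1=6, 7-7=0
Collecting distinct values (and noting 0 appears from a-a):
A - A = {-10, -9, -6, -4, -3, -1, 0, 1, 3, 4, 6, 9, 10}
|A - A| = 13

A - A = {-10, -9, -6, -4, -3, -1, 0, 1, 3, 4, 6, 9, 10}


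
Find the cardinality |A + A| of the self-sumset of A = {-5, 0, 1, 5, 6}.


A + A = {a + a' : a, a' ∈ A}; |A| = 5.
General bounds: 2|A| - 1 ≤ |A + A| ≤ |A|(|A|+1)/2, i.e. 9 ≤ |A + A| ≤ 15.
Lower bound 2|A|-1 is attained iff A is an arithmetic progression.
Enumerate sums a + a' for a ≤ a' (symmetric, so this suffices):
a = -5: -5+-5=-10, -5+0=-5, -5+1=-4, -5+5=0, -5+6=1
a = 0: 0+0=0, 0+1=1, 0+5=5, 0+6=6
a = 1: 1+1=2, 1+5=6, 1+6=7
a = 5: 5+5=10, 5+6=11
a = 6: 6+6=12
Distinct sums: {-10, -5, -4, 0, 1, 2, 5, 6, 7, 10, 11, 12}
|A + A| = 12

|A + A| = 12


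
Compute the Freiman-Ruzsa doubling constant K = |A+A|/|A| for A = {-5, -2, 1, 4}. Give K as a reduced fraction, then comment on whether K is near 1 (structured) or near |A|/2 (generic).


|A| = 4.
Compute A + A by enumerating all 16 pairs.
A + A = {-10, -7, -4, -1, 2, 5, 8}, so |A + A| = 7.
K = |A + A| / |A| = 7/4 (already in lowest terms) ≈ 1.7500.
Reference: AP of size 4 gives K = 7/4 ≈ 1.7500; a fully generic set of size 4 gives K ≈ 2.5000.

|A| = 4, |A + A| = 7, K = 7/4.


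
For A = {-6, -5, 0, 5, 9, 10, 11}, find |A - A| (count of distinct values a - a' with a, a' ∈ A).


A - A = {a - a' : a, a' ∈ A}; |A| = 7.
Bounds: 2|A|-1 ≤ |A - A| ≤ |A|² - |A| + 1, i.e. 13 ≤ |A - A| ≤ 43.
Note: 0 ∈ A - A always (from a - a). The set is symmetric: if d ∈ A - A then -d ∈ A - A.
Enumerate nonzero differences d = a - a' with a > a' (then include -d):
Positive differences: {1, 2, 4, 5, 6, 9, 10, 11, 14, 15, 16, 17}
Full difference set: {0} ∪ (positive diffs) ∪ (negative diffs).
|A - A| = 1 + 2·12 = 25 (matches direct enumeration: 25).

|A - A| = 25


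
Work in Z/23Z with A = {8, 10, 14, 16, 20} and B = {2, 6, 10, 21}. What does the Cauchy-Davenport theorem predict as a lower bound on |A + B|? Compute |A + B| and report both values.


Cauchy-Davenport: |A + B| ≥ min(p, |A| + |B| - 1) for A, B nonempty in Z/pZ.
|A| = 5, |B| = 4, p = 23.
CD lower bound = min(23, 5 + 4 - 1) = min(23, 8) = 8.
Compute A + B mod 23 directly:
a = 8: 8+2=10, 8+6=14, 8+10=18, 8+21=6
a = 10: 10+2=12, 10+6=16, 10+10=20, 10+21=8
a = 14: 14+2=16, 14+6=20, 14+10=1, 14+21=12
a = 16: 16+2=18, 16+6=22, 16+10=3, 16+21=14
a = 20: 20+2=22, 20+6=3, 20+10=7, 20+21=18
A + B = {1, 3, 6, 7, 8, 10, 12, 14, 16, 18, 20, 22}, so |A + B| = 12.
Verify: 12 ≥ 8? Yes ✓.

CD lower bound = 8, actual |A + B| = 12.


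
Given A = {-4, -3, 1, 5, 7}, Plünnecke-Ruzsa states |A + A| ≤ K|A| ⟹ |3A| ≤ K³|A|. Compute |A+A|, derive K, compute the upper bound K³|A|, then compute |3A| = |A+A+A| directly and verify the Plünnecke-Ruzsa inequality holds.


|A| = 5.
Step 1: Compute A + A by enumerating all 25 pairs.
A + A = {-8, -7, -6, -3, -2, 1, 2, 3, 4, 6, 8, 10, 12, 14}, so |A + A| = 14.
Step 2: Doubling constant K = |A + A|/|A| = 14/5 = 14/5 ≈ 2.8000.
Step 3: Plünnecke-Ruzsa gives |3A| ≤ K³·|A| = (2.8000)³ · 5 ≈ 109.7600.
Step 4: Compute 3A = A + A + A directly by enumerating all triples (a,b,c) ∈ A³; |3A| = 27.
Step 5: Check 27 ≤ 109.7600? Yes ✓.

K = 14/5, Plünnecke-Ruzsa bound K³|A| ≈ 109.7600, |3A| = 27, inequality holds.


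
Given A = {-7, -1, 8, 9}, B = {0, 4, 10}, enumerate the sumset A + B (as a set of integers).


A + B = {a + b : a ∈ A, b ∈ B}.
Enumerate all |A|·|B| = 4·3 = 12 pairs (a, b) and collect distinct sums.
a = -7: -7+0=-7, -7+4=-3, -7+10=3
a = -1: -1+0=-1, -1+4=3, -1+10=9
a = 8: 8+0=8, 8+4=12, 8+10=18
a = 9: 9+0=9, 9+4=13, 9+10=19
Collecting distinct sums: A + B = {-7, -3, -1, 3, 8, 9, 12, 13, 18, 19}
|A + B| = 10

A + B = {-7, -3, -1, 3, 8, 9, 12, 13, 18, 19}


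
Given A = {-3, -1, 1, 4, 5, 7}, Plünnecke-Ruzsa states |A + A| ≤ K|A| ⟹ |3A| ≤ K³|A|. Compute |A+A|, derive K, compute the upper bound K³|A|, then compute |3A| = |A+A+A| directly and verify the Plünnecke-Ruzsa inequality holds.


|A| = 6.
Step 1: Compute A + A by enumerating all 36 pairs.
A + A = {-6, -4, -2, 0, 1, 2, 3, 4, 5, 6, 8, 9, 10, 11, 12, 14}, so |A + A| = 16.
Step 2: Doubling constant K = |A + A|/|A| = 16/6 = 16/6 ≈ 2.6667.
Step 3: Plünnecke-Ruzsa gives |3A| ≤ K³·|A| = (2.6667)³ · 6 ≈ 113.7778.
Step 4: Compute 3A = A + A + A directly by enumerating all triples (a,b,c) ∈ A³; |3A| = 27.
Step 5: Check 27 ≤ 113.7778? Yes ✓.

K = 16/6, Plünnecke-Ruzsa bound K³|A| ≈ 113.7778, |3A| = 27, inequality holds.


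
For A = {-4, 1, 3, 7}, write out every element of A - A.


A - A = {a - a' : a, a' ∈ A}.
Compute a - a' for each ordered pair (a, a'):
a = -4: -4--4=0, -4-1=-5, -4-3=-7, -4-7=-11
a = 1: 1--4=5, 1-1=0, 1-3=-2, 1-7=-6
a = 3: 3--4=7, 3-1=2, 3-3=0, 3-7=-4
a = 7: 7--4=11, 7-1=6, 7-3=4, 7-7=0
Collecting distinct values (and noting 0 appears from a-a):
A - A = {-11, -7, -6, -5, -4, -2, 0, 2, 4, 5, 6, 7, 11}
|A - A| = 13

A - A = {-11, -7, -6, -5, -4, -2, 0, 2, 4, 5, 6, 7, 11}


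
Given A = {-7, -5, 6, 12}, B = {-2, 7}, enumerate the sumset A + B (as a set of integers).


A + B = {a + b : a ∈ A, b ∈ B}.
Enumerate all |A|·|B| = 4·2 = 8 pairs (a, b) and collect distinct sums.
a = -7: -7+-2=-9, -7+7=0
a = -5: -5+-2=-7, -5+7=2
a = 6: 6+-2=4, 6+7=13
a = 12: 12+-2=10, 12+7=19
Collecting distinct sums: A + B = {-9, -7, 0, 2, 4, 10, 13, 19}
|A + B| = 8

A + B = {-9, -7, 0, 2, 4, 10, 13, 19}


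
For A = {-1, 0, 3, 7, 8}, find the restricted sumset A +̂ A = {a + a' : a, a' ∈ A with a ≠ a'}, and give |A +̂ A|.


Restricted sumset: A +̂ A = {a + a' : a ∈ A, a' ∈ A, a ≠ a'}.
Equivalently, take A + A and drop any sum 2a that is achievable ONLY as a + a for a ∈ A (i.e. sums representable only with equal summands).
Enumerate pairs (a, a') with a < a' (symmetric, so each unordered pair gives one sum; this covers all a ≠ a'):
  -1 + 0 = -1
  -1 + 3 = 2
  -1 + 7 = 6
  -1 + 8 = 7
  0 + 3 = 3
  0 + 7 = 7
  0 + 8 = 8
  3 + 7 = 10
  3 + 8 = 11
  7 + 8 = 15
Collected distinct sums: {-1, 2, 3, 6, 7, 8, 10, 11, 15}
|A +̂ A| = 9
(Reference bound: |A +̂ A| ≥ 2|A| - 3 for |A| ≥ 2, with |A| = 5 giving ≥ 7.)

|A +̂ A| = 9


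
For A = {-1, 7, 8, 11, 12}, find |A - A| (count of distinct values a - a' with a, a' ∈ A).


A - A = {a - a' : a, a' ∈ A}; |A| = 5.
Bounds: 2|A|-1 ≤ |A - A| ≤ |A|² - |A| + 1, i.e. 9 ≤ |A - A| ≤ 21.
Note: 0 ∈ A - A always (from a - a). The set is symmetric: if d ∈ A - A then -d ∈ A - A.
Enumerate nonzero differences d = a - a' with a > a' (then include -d):
Positive differences: {1, 3, 4, 5, 8, 9, 12, 13}
Full difference set: {0} ∪ (positive diffs) ∪ (negative diffs).
|A - A| = 1 + 2·8 = 17 (matches direct enumeration: 17).

|A - A| = 17


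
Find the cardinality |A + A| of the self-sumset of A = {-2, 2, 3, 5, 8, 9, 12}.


A + A = {a + a' : a, a' ∈ A}; |A| = 7.
General bounds: 2|A| - 1 ≤ |A + A| ≤ |A|(|A|+1)/2, i.e. 13 ≤ |A + A| ≤ 28.
Lower bound 2|A|-1 is attained iff A is an arithmetic progression.
Enumerate sums a + a' for a ≤ a' (symmetric, so this suffices):
a = -2: -2+-2=-4, -2+2=0, -2+3=1, -2+5=3, -2+8=6, -2+9=7, -2+12=10
a = 2: 2+2=4, 2+3=5, 2+5=7, 2+8=10, 2+9=11, 2+12=14
a = 3: 3+3=6, 3+5=8, 3+8=11, 3+9=12, 3+12=15
a = 5: 5+5=10, 5+8=13, 5+9=14, 5+12=17
a = 8: 8+8=16, 8+9=17, 8+12=20
a = 9: 9+9=18, 9+12=21
a = 12: 12+12=24
Distinct sums: {-4, 0, 1, 3, 4, 5, 6, 7, 8, 10, 11, 12, 13, 14, 15, 16, 17, 18, 20, 21, 24}
|A + A| = 21

|A + A| = 21


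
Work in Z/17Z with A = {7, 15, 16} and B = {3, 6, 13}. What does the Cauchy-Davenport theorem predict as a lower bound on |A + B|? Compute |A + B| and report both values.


Cauchy-Davenport: |A + B| ≥ min(p, |A| + |B| - 1) for A, B nonempty in Z/pZ.
|A| = 3, |B| = 3, p = 17.
CD lower bound = min(17, 3 + 3 - 1) = min(17, 5) = 5.
Compute A + B mod 17 directly:
a = 7: 7+3=10, 7+6=13, 7+13=3
a = 15: 15+3=1, 15+6=4, 15+13=11
a = 16: 16+3=2, 16+6=5, 16+13=12
A + B = {1, 2, 3, 4, 5, 10, 11, 12, 13}, so |A + B| = 9.
Verify: 9 ≥ 5? Yes ✓.

CD lower bound = 5, actual |A + B| = 9.


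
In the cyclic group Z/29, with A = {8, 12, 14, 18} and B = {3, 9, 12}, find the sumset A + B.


Work in Z/29Z: reduce every sum a + b modulo 29.
Enumerate all 12 pairs:
a = 8: 8+3=11, 8+9=17, 8+12=20
a = 12: 12+3=15, 12+9=21, 12+12=24
a = 14: 14+3=17, 14+9=23, 14+12=26
a = 18: 18+3=21, 18+9=27, 18+12=1
Distinct residues collected: {1, 11, 15, 17, 20, 21, 23, 24, 26, 27}
|A + B| = 10 (out of 29 total residues).

A + B = {1, 11, 15, 17, 20, 21, 23, 24, 26, 27}


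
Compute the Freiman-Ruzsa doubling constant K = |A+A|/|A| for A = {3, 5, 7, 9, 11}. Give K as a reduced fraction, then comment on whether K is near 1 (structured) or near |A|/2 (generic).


|A| = 5.
Compute A + A by enumerating all 25 pairs.
A + A = {6, 8, 10, 12, 14, 16, 18, 20, 22}, so |A + A| = 9.
K = |A + A| / |A| = 9/5 (already in lowest terms) ≈ 1.8000.
Reference: AP of size 5 gives K = 9/5 ≈ 1.8000; a fully generic set of size 5 gives K ≈ 3.0000.

|A| = 5, |A + A| = 9, K = 9/5.


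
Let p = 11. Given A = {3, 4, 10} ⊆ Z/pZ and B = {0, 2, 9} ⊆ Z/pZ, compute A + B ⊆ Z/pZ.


Work in Z/11Z: reduce every sum a + b modulo 11.
Enumerate all 9 pairs:
a = 3: 3+0=3, 3+2=5, 3+9=1
a = 4: 4+0=4, 4+2=6, 4+9=2
a = 10: 10+0=10, 10+2=1, 10+9=8
Distinct residues collected: {1, 2, 3, 4, 5, 6, 8, 10}
|A + B| = 8 (out of 11 total residues).

A + B = {1, 2, 3, 4, 5, 6, 8, 10}


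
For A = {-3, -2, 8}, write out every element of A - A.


A - A = {a - a' : a, a' ∈ A}.
Compute a - a' for each ordered pair (a, a'):
a = -3: -3--3=0, -3--2=-1, -3-8=-11
a = -2: -2--3=1, -2--2=0, -2-8=-10
a = 8: 8--3=11, 8--2=10, 8-8=0
Collecting distinct values (and noting 0 appears from a-a):
A - A = {-11, -10, -1, 0, 1, 10, 11}
|A - A| = 7

A - A = {-11, -10, -1, 0, 1, 10, 11}


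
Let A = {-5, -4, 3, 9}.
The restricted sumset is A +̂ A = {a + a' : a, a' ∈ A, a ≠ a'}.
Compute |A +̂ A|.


Restricted sumset: A +̂ A = {a + a' : a ∈ A, a' ∈ A, a ≠ a'}.
Equivalently, take A + A and drop any sum 2a that is achievable ONLY as a + a for a ∈ A (i.e. sums representable only with equal summands).
Enumerate pairs (a, a') with a < a' (symmetric, so each unordered pair gives one sum; this covers all a ≠ a'):
  -5 + -4 = -9
  -5 + 3 = -2
  -5 + 9 = 4
  -4 + 3 = -1
  -4 + 9 = 5
  3 + 9 = 12
Collected distinct sums: {-9, -2, -1, 4, 5, 12}
|A +̂ A| = 6
(Reference bound: |A +̂ A| ≥ 2|A| - 3 for |A| ≥ 2, with |A| = 4 giving ≥ 5.)

|A +̂ A| = 6


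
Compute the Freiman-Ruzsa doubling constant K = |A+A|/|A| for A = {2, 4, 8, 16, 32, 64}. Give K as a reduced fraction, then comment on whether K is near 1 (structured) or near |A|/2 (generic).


|A| = 6.
Compute A + A by enumerating all 36 pairs.
A + A = {4, 6, 8, 10, 12, 16, 18, 20, 24, 32, 34, 36, 40, 48, 64, 66, 68, 72, 80, 96, 128}, so |A + A| = 21.
K = |A + A| / |A| = 21/6 = 7/2 ≈ 3.5000.
Reference: AP of size 6 gives K = 11/6 ≈ 1.8333; a fully generic set of size 6 gives K ≈ 3.5000.

|A| = 6, |A + A| = 21, K = 21/6 = 7/2.


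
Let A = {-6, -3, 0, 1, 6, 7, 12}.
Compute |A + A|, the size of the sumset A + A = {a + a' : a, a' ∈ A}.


A + A = {a + a' : a, a' ∈ A}; |A| = 7.
General bounds: 2|A| - 1 ≤ |A + A| ≤ |A|(|A|+1)/2, i.e. 13 ≤ |A + A| ≤ 28.
Lower bound 2|A|-1 is attained iff A is an arithmetic progression.
Enumerate sums a + a' for a ≤ a' (symmetric, so this suffices):
a = -6: -6+-6=-12, -6+-3=-9, -6+0=-6, -6+1=-5, -6+6=0, -6+7=1, -6+12=6
a = -3: -3+-3=-6, -3+0=-3, -3+1=-2, -3+6=3, -3+7=4, -3+12=9
a = 0: 0+0=0, 0+1=1, 0+6=6, 0+7=7, 0+12=12
a = 1: 1+1=2, 1+6=7, 1+7=8, 1+12=13
a = 6: 6+6=12, 6+7=13, 6+12=18
a = 7: 7+7=14, 7+12=19
a = 12: 12+12=24
Distinct sums: {-12, -9, -6, -5, -3, -2, 0, 1, 2, 3, 4, 6, 7, 8, 9, 12, 13, 14, 18, 19, 24}
|A + A| = 21

|A + A| = 21


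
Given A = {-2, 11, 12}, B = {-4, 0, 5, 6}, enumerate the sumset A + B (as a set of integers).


A + B = {a + b : a ∈ A, b ∈ B}.
Enumerate all |A|·|B| = 3·4 = 12 pairs (a, b) and collect distinct sums.
a = -2: -2+-4=-6, -2+0=-2, -2+5=3, -2+6=4
a = 11: 11+-4=7, 11+0=11, 11+5=16, 11+6=17
a = 12: 12+-4=8, 12+0=12, 12+5=17, 12+6=18
Collecting distinct sums: A + B = {-6, -2, 3, 4, 7, 8, 11, 12, 16, 17, 18}
|A + B| = 11

A + B = {-6, -2, 3, 4, 7, 8, 11, 12, 16, 17, 18}


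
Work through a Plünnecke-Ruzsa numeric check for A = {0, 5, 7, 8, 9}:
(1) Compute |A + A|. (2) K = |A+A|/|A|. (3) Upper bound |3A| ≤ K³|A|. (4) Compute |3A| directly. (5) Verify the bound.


|A| = 5.
Step 1: Compute A + A by enumerating all 25 pairs.
A + A = {0, 5, 7, 8, 9, 10, 12, 13, 14, 15, 16, 17, 18}, so |A + A| = 13.
Step 2: Doubling constant K = |A + A|/|A| = 13/5 = 13/5 ≈ 2.6000.
Step 3: Plünnecke-Ruzsa gives |3A| ≤ K³·|A| = (2.6000)³ · 5 ≈ 87.8800.
Step 4: Compute 3A = A + A + A directly by enumerating all triples (a,b,c) ∈ A³; |3A| = 22.
Step 5: Check 22 ≤ 87.8800? Yes ✓.

K = 13/5, Plünnecke-Ruzsa bound K³|A| ≈ 87.8800, |3A| = 22, inequality holds.
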